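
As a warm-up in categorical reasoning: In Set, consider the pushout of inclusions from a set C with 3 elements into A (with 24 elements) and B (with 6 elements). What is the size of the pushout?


The pushout A +_C B identifies the images of C in A and B.
|A +_C B| = |A| + |B| - |C| (for injections).
= 24 + 6 - 3 = 27

27


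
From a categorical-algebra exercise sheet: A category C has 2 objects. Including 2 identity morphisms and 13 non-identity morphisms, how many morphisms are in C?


Each object has an identity morphism, giving 2 identities.
Adding the 13 non-identity morphisms:
Total = 2 + 13 = 15

15


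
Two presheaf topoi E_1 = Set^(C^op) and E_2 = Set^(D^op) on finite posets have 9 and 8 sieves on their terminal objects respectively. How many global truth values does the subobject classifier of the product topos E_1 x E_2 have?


In a product of presheaf topoi E_1 x E_2, the subobject classifier
is Omega = Omega_1 x Omega_2 (componentwise), so
|Omega(top)| = |Omega_1(top_1)| * |Omega_2(top_2)|.
= 9 * 8 = 72.

72


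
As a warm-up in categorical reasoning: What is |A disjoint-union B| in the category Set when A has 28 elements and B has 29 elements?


In Set, the coproduct A + B is the disjoint union.
|A + B| = |A| + |B| = 28 + 29 = 57

57


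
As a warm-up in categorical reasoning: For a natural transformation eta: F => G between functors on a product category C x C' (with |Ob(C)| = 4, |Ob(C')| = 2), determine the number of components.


A natural transformation eta: F => G assigns one component morphism per
object of the domain category.
The domain is the product category C x C', so
|Ob(C x C')| = |Ob(C)| * |Ob(C')| = 4 * 2 = 8.
Therefore eta has 8 component morphisms.

8


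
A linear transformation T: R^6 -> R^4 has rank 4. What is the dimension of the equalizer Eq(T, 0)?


The equalizer of f and the zero map is ker(f).
By the rank-nullity theorem: dim(ker(f)) = dim(domain) - rank(f).
dim(ker(f)) = 6 - 4 = 2

2


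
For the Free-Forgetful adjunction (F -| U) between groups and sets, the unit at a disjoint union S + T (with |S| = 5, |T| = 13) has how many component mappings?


The unit eta_X: X -> U(F(X)) of the Free-Forgetful adjunction
maps each element of X to a generator of F(X). For X = S + T (disjoint
union in Set), |S + T| = |S| + |T|.
Total mappings = 5 + 13 = 18.

18


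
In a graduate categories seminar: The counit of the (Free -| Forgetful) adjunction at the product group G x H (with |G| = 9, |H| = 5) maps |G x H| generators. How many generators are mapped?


The counit epsilon_K: F(U(K)) -> K of the Free-Forgetful adjunction
maps |K| generators of F(U(K)) into K. For K = G x H (the product group),
|G x H| = |G| * |H|.
Total generators mapped = 9 * 5 = 45.

45


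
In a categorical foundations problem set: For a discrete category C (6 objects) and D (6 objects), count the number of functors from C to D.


A functor from a discrete category C to D is determined by
where each object maps. Each of the 6 objects of C can map
to any of the 6 objects of D independently.
Number of functors = 6^6 = 46656

46656


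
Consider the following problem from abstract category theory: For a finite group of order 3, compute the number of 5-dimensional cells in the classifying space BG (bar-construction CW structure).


In the bar-construction CW model of BG, the n-cells are indexed by
n-tuples [g_1|...|g_n] of non-identity elements of G (degenerate
simplices with some g_i = e do not contribute cells), so there are
(|G| - 1)^n n-cells.
For dim = 5 with |G| = 3:
cells = (3 - 1)^5 = 2^5 = 32

32


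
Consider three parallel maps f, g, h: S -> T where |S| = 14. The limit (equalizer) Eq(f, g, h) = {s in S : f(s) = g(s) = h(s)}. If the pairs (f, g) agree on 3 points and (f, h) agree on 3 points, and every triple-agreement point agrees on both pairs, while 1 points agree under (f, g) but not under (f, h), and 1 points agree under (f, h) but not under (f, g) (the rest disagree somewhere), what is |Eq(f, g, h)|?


Eq(f, g, h) is the triple-agreement set: points in S where all three
maps take the same value. Using inclusion-exclusion on the pairwise data:
Pair (f, g) agrees on 3 points; pair (f, h) on 3 points.
Points agreeing under (f, g) but not (f, h) = 1; under (f, h) but not (f, g) = 1.
Triple-agreement = agreement-in-(f, g) minus points that agree under (f, g) but not (f, h):
|Eq(f, g, h)| = 3 - 1 = 2
(cross-check via (f, h): 3 - 1 = 2.)

2


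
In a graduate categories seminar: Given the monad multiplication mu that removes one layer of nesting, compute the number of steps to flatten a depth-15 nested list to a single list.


Each application of mu: T^2 -> T removes one layer of nesting.
Starting at depth 15 (i.e., T^15(X)), we need to reach T(X).
Number of mu applications = 15 - 1 = 14

14


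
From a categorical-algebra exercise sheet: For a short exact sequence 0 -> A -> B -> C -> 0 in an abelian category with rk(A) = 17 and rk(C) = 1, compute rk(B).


For a short exact sequence 0 -> A -> B -> C -> 0,
rank is additive: rank(B) = rank(A) + rank(C).
rank(B) = 17 + 1 = 18

18


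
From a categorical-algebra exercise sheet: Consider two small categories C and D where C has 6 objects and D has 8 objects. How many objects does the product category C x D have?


The product category C x D has objects that are pairs (c, d).
Number of pairs = |Ob(C)| * |Ob(D)| = 6 * 8 = 48

48


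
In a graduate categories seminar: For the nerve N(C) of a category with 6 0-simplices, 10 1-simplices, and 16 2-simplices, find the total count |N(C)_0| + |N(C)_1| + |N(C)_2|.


The 2-skeleton of the nerve N(C) consists of simplices in dimensions 0, 1, 2:
  |N(C)_0| = 6 (objects)
  |N(C)_1| = 10 (morphisms)
  |N(C)_2| = 16 (composable pairs)
Total = 6 + 10 + 16 = 32

32


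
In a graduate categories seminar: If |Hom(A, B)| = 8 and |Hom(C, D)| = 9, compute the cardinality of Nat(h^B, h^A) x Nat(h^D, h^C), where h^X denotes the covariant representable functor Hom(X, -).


By the Yoneda lemma, Nat(h^B, h^A) is isomorphic to Hom(A, B),
so |Nat(h^B, h^A)| = |Hom(A, B)| and |Nat(h^D, h^C)| = |Hom(C, D)|.
|Hom(A, B)| = 8, |Hom(C, D)| = 9.
|Nat(h^B, h^A) x Nat(h^D, h^C)| = 8 * 9 = 72

72


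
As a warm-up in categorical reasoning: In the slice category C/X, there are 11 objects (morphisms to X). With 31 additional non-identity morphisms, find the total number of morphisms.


In the slice category C/X, objects are morphisms to X.
Identity morphisms: 11 (one per object of C/X).
Non-identity morphisms: 31.
Total = 11 + 31 = 42

42


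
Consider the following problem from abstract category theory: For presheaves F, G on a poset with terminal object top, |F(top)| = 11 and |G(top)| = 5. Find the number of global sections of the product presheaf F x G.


Global sections of a presheaf on a poset with terminal top satisfy
Gamma(H) ~ H(top). Presheaves admit pointwise products, so
(F x G)(top) = F(top) x G(top) (Cartesian product).
|Gamma(F x G)| = |F(top)| * |G(top)| = 11 * 5 = 55.

55


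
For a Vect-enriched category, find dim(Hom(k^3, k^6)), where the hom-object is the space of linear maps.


In Vect-enriched categories, Hom(k^n, k^m) is the space of m x n matrices.
dim(Hom(k^3, k^6)) = 6 * 3 = 18

18


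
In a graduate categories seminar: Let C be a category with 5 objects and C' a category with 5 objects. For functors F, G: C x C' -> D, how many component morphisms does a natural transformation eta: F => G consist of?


A natural transformation eta: F => G assigns one component morphism per
object of the domain category.
The domain is the product category C x C', so
|Ob(C x C')| = |Ob(C)| * |Ob(C')| = 5 * 5 = 25.
Therefore eta has 25 component morphisms.

25


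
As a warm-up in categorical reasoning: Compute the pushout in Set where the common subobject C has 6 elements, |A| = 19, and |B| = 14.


The pushout A +_C B identifies the images of C in A and B.
|A +_C B| = |A| + |B| - |C| (for injections).
= 19 + 14 - 6 = 27

27


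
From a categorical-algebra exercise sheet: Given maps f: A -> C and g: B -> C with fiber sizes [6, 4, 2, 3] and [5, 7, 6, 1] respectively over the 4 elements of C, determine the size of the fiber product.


The pullback A x_C B consists of pairs (a, b) with f(a) = g(b).
For each element c in C, the fiber product has |f^-1(c)| * |g^-1(c)| elements.
Summing over C: 6 * 5 + 4 * 7 + 2 * 6 + 3 * 1
= 30 + 28 + 12 + 3 = 73

73


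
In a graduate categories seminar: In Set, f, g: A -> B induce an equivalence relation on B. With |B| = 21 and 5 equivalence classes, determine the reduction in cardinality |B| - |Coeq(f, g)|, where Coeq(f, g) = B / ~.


The coequalizer Coeq(f, g) = B / ~ has one element per equivalence class.
|B| = 21, |Coeq(f, g)| = 5.
|B| - |Coeq(f, g)| = 21 - 5 = 16.

16


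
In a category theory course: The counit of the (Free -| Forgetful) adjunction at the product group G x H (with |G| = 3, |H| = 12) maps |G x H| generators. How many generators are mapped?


The counit epsilon_K: F(U(K)) -> K of the Free-Forgetful adjunction
maps |K| generators of F(U(K)) into K. For K = G x H (the product group),
|G x H| = |G| * |H|.
Total generators mapped = 3 * 12 = 36.

36


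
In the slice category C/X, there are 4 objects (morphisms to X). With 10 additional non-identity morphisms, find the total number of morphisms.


In the slice category C/X, objects are morphisms to X.
Identity morphisms: 4 (one per object of C/X).
Non-identity morphisms: 10.
Total = 4 + 10 = 14

14


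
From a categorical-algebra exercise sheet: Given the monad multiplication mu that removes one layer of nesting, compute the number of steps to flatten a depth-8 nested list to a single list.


Each application of mu: T^2 -> T removes one layer of nesting.
Starting at depth 8 (i.e., T^8(X)), we need to reach T(X).
Number of mu applications = 8 - 1 = 7

7


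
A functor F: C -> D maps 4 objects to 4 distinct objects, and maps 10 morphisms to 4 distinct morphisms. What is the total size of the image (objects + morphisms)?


The image of F consists of distinct objects and distinct morphisms.
|Im(F)| on objects = 4
|Im(F)| on morphisms = 4
Total image cardinality = 4 + 4 = 8

8


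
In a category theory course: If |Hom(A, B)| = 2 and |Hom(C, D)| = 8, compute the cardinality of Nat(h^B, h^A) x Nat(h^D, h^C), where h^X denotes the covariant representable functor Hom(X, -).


By the Yoneda lemma, Nat(h^B, h^A) is isomorphic to Hom(A, B),
so |Nat(h^B, h^A)| = |Hom(A, B)| and |Nat(h^D, h^C)| = |Hom(C, D)|.
|Hom(A, B)| = 2, |Hom(C, D)| = 8.
|Nat(h^B, h^A) x Nat(h^D, h^C)| = 2 * 8 = 16

16


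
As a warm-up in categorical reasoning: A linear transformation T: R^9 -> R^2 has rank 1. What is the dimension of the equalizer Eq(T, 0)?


The equalizer of f and the zero map is ker(f).
By the rank-nullity theorem: dim(ker(f)) = dim(domain) - rank(f).
dim(ker(f)) = 9 - 1 = 8

8


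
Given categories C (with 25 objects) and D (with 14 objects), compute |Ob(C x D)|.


The product category C x D has objects that are pairs (c, d).
Number of pairs = |Ob(C)| * |Ob(D)| = 25 * 14 = 350

350


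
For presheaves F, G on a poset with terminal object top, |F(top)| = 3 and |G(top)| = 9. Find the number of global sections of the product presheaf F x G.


Global sections of a presheaf on a poset with terminal top satisfy
Gamma(H) ~ H(top). Presheaves admit pointwise products, so
(F x G)(top) = F(top) x G(top) (Cartesian product).
|Gamma(F x G)| = |F(top)| * |G(top)| = 3 * 9 = 27.

27


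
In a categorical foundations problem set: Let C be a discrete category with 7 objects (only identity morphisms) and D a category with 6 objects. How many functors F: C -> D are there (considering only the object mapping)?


A functor from a discrete category C to D is determined by
where each object maps. Each of the 7 objects of C can map
to any of the 6 objects of D independently.
Number of functors = 6^7 = 279936

279936


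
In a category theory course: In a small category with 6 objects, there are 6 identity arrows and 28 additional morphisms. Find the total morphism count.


Each object has an identity morphism, giving 6 identities.
Adding the 28 non-identity morphisms:
Total = 6 + 28 = 34

34


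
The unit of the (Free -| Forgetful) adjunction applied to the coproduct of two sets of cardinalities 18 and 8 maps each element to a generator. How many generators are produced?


The unit eta_X: X -> U(F(X)) of the Free-Forgetful adjunction
maps each element of X to a generator of F(X). For X = S + T (disjoint
union in Set), |S + T| = |S| + |T|.
Total mappings = 18 + 8 = 26.

26


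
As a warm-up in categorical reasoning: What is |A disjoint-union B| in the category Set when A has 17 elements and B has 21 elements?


In Set, the coproduct A + B is the disjoint union.
|A + B| = |A| + |B| = 17 + 21 = 38

38


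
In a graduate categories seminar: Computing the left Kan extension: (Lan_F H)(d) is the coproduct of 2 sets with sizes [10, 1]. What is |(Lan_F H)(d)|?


Pointwise, the left Kan extension (Lan_F H)(d) is the colimit, indexed
by the comma category (F downarrow d), of H composed with the
projection (F downarrow d) -> C. Here that colimit is given
as a coproduct (disjoint union) of sets, so its cardinality is the
sum of the sizes of the summands.
Coproduct of sets with sizes: 10 + 1
= 11

11


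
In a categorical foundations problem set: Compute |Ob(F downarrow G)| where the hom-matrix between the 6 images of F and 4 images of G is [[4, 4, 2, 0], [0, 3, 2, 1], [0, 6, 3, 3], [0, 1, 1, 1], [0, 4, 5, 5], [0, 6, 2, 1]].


Objects of (F downarrow G) are triples (a, b, h: F(a)->G(b)).
The count equals the sum of all entries in the hom-matrix.
sum(row 0) = 10
sum(row 1) = 6
sum(row 2) = 12
sum(row 3) = 3
sum(row 4) = 14
sum(row 5) = 9
Grand total = 54

54


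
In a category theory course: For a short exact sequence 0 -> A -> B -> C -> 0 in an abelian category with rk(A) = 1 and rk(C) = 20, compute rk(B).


For a short exact sequence 0 -> A -> B -> C -> 0,
rank is additive: rank(B) = rank(A) + rank(C).
rank(B) = 1 + 20 = 21

21


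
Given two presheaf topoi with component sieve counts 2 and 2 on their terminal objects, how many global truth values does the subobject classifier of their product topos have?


In a product of presheaf topoi E_1 x E_2, the subobject classifier
is Omega = Omega_1 x Omega_2 (componentwise), so
|Omega(top)| = |Omega_1(top_1)| * |Omega_2(top_2)|.
= 2 * 2 = 4.

4


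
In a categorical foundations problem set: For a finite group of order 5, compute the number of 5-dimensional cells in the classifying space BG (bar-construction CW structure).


In the bar-construction CW model of BG, the n-cells are indexed by
n-tuples [g_1|...|g_n] of non-identity elements of G (degenerate
simplices with some g_i = e do not contribute cells), so there are
(|G| - 1)^n n-cells.
For dim = 5 with |G| = 5:
cells = (5 - 1)^5 = 4^5 = 1024

1024


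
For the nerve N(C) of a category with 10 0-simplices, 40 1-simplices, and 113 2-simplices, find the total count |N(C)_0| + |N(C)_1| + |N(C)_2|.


The 2-skeleton of the nerve N(C) consists of simplices in dimensions 0, 1, 2:
  |N(C)_0| = 10 (objects)
  |N(C)_1| = 40 (morphisms)
  |N(C)_2| = 113 (composable pairs)
Total = 10 + 40 + 113 = 163

163


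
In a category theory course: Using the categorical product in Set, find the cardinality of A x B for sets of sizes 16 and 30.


In Set, the product A x B is the Cartesian product.
By the universal property, |A x B| = |A| * |B|.
|A x B| = 16 * 30 = 480

480


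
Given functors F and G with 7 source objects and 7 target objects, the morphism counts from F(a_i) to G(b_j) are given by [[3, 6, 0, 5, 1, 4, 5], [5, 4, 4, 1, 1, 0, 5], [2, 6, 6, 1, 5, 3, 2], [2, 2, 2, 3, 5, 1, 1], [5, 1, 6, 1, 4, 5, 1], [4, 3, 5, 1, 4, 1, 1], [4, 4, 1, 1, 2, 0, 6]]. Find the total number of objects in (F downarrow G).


Objects of (F downarrow G) are triples (a, b, h: F(a)->G(b)).
The count equals the sum of all entries in the hom-matrix.
sum(row 0) = 24
sum(row 1) = 20
sum(row 2) = 25
sum(row 3) = 16
sum(row 4) = 23
sum(row 5) = 19
sum(row 6) = 18
Grand total = 145

145


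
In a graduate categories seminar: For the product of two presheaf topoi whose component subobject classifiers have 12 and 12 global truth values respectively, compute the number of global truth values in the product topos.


In a product of presheaf topoi E_1 x E_2, the subobject classifier
is Omega = Omega_1 x Omega_2 (componentwise), so
|Omega(top)| = |Omega_1(top_1)| * |Omega_2(top_2)|.
= 12 * 12 = 144.

144


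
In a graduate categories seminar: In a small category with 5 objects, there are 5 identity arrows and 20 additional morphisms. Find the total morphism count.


Each object has an identity morphism, giving 5 identities.
Adding the 20 non-identity morphisms:
Total = 5 + 20 = 25

25


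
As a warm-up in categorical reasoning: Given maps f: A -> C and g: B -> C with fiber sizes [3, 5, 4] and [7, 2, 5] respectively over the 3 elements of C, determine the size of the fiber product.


The pullback A x_C B consists of pairs (a, b) with f(a) = g(b).
For each element c in C, the fiber product has |f^-1(c)| * |g^-1(c)| elements.
Summing over C: 3 * 7 + 5 * 2 + 4 * 5
= 21 + 10 + 20 = 51

51


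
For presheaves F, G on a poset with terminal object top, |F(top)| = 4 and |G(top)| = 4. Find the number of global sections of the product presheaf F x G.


Global sections of a presheaf on a poset with terminal top satisfy
Gamma(H) ~ H(top). Presheaves admit pointwise products, so
(F x G)(top) = F(top) x G(top) (Cartesian product).
|Gamma(F x G)| = |F(top)| * |G(top)| = 4 * 4 = 16.

16


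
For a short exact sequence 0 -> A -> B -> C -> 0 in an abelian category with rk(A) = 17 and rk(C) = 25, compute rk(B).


For a short exact sequence 0 -> A -> B -> C -> 0,
rank is additive: rank(B) = rank(A) + rank(C).
rank(B) = 17 + 25 = 42

42


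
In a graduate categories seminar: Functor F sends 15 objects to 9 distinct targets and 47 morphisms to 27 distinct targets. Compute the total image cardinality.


The image of F consists of distinct objects and distinct morphisms.
|Im(F)| on objects = 9
|Im(F)| on morphisms = 27
Total image cardinality = 9 + 27 = 36

36


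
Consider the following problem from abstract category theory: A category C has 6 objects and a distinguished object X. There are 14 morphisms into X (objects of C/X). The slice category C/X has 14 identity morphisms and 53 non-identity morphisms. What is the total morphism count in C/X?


In the slice category C/X, objects are morphisms to X.
Identity morphisms: 14 (one per object of C/X).
Non-identity morphisms: 53.
Total = 14 + 53 = 67

67


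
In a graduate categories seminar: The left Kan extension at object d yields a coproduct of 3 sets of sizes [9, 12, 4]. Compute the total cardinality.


Pointwise, the left Kan extension (Lan_F H)(d) is the colimit, indexed
by the comma category (F downarrow d), of H composed with the
projection (F downarrow d) -> C. Here that colimit is given
as a coproduct (disjoint union) of sets, so its cardinality is the
sum of the sizes of the summands.
Coproduct of sets with sizes: 9 + 12 + 4
= 25

25


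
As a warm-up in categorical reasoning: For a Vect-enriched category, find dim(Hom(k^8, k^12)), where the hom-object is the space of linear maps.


In Vect-enriched categories, Hom(k^n, k^m) is the space of m x n matrices.
dim(Hom(k^8, k^12)) = 12 * 8 = 96

96


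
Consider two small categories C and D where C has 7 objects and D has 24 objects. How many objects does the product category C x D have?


The product category C x D has objects that are pairs (c, d).
Number of pairs = |Ob(C)| * |Ob(D)| = 7 * 24 = 168

168


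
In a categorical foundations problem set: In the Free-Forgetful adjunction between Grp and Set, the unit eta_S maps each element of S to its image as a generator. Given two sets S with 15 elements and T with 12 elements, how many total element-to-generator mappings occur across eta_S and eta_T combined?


The unit eta_X: X -> U(F(X)) of the Free-Forgetful adjunction
maps each element of X to a generator of F(X). For X = S + T (disjoint
union in Set), |S + T| = |S| + |T|.
Total mappings = 15 + 12 = 27.

27


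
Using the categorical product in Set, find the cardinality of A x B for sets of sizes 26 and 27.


In Set, the product A x B is the Cartesian product.
By the universal property, |A x B| = |A| * |B|.
|A x B| = 26 * 27 = 702

702


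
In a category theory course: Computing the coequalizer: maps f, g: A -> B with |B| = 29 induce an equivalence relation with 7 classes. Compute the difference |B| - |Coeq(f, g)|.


The coequalizer Coeq(f, g) = B / ~ has one element per equivalence class.
|B| = 29, |Coeq(f, g)| = 7.
|B| - |Coeq(f, g)| = 29 - 7 = 22.

22


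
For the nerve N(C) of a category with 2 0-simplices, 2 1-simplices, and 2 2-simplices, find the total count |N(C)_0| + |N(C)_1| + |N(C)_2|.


The 2-skeleton of the nerve N(C) consists of simplices in dimensions 0, 1, 2:
  |N(C)_0| = 2 (objects)
  |N(C)_1| = 2 (morphisms)
  |N(C)_2| = 2 (composable pairs)
Total = 2 + 2 + 2 = 6

6


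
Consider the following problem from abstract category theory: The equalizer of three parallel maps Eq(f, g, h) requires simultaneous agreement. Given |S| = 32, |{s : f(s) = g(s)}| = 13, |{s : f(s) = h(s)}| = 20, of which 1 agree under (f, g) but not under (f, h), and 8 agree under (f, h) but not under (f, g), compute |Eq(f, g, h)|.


Eq(f, g, h) is the triple-agreement set: points in S where all three
maps take the same value. Using inclusion-exclusion on the pairwise data:
Pair (f, g) agrees on 13 points; pair (f, h) on 20 points.
Points agreeing under (f, g) but not (f, h) = 1; under (f, h) but not (f, g) = 8.
Triple-agreement = agreement-in-(f, g) minus points that agree under (f, g) but not (f, h):
|Eq(f, g, h)| = 13 - 1 = 12
(cross-check via (f, h): 20 - 8 = 12.)

12


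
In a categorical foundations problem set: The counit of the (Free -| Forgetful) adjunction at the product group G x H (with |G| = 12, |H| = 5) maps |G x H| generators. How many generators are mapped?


The counit epsilon_K: F(U(K)) -> K of the Free-Forgetful adjunction
maps |K| generators of F(U(K)) into K. For K = G x H (the product group),
|G x H| = |G| * |H|.
Total generators mapped = 12 * 5 = 60.

60


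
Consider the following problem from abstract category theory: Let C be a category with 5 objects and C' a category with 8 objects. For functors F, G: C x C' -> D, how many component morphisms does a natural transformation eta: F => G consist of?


A natural transformation eta: F => G assigns one component morphism per
object of the domain category.
The domain is the product category C x C', so
|Ob(C x C')| = |Ob(C)| * |Ob(C')| = 5 * 8 = 40.
Therefore eta has 40 component morphisms.

40


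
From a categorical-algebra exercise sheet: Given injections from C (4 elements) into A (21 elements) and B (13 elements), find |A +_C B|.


The pushout A +_C B identifies the images of C in A and B.
|A +_C B| = |A| + |B| - |C| (for injections).
= 21 + 13 - 4 = 30

30


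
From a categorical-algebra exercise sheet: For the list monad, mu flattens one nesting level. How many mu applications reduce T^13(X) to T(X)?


Each application of mu: T^2 -> T removes one layer of nesting.
Starting at depth 13 (i.e., T^13(X)), we need to reach T(X).
Number of mu applications = 13 - 1 = 12

12


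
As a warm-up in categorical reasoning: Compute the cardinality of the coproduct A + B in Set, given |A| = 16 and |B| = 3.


In Set, the coproduct A + B is the disjoint union.
|A + B| = |A| + |B| = 16 + 3 = 19

19


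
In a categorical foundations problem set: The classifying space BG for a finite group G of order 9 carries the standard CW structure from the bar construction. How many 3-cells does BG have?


In the bar-construction CW model of BG, the n-cells are indexed by
n-tuples [g_1|...|g_n] of non-identity elements of G (degenerate
simplices with some g_i = e do not contribute cells), so there are
(|G| - 1)^n n-cells.
For dim = 3 with |G| = 9:
cells = (9 - 1)^3 = 8^3 = 512

512


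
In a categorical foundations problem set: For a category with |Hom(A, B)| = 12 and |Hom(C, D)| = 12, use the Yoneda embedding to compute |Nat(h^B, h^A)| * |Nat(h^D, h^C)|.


By the Yoneda lemma, Nat(h^B, h^A) is isomorphic to Hom(A, B),
so |Nat(h^B, h^A)| = |Hom(A, B)| and |Nat(h^D, h^C)| = |Hom(C, D)|.
|Hom(A, B)| = 12, |Hom(C, D)| = 12.
|Nat(h^B, h^A) x Nat(h^D, h^C)| = 12 * 12 = 144

144


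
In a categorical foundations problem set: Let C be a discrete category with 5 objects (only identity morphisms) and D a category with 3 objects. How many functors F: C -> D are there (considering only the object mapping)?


A functor from a discrete category C to D is determined by
where each object maps. Each of the 5 objects of C can map
to any of the 3 objects of D independently.
Number of functors = 3^5 = 243

243


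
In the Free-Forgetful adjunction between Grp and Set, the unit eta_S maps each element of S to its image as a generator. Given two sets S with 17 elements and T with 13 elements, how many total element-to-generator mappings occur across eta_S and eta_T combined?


The unit eta_X: X -> U(F(X)) of the Free-Forgetful adjunction
maps each element of X to a generator of F(X). For X = S + T (disjoint
union in Set), |S + T| = |S| + |T|.
Total mappings = 17 + 13 = 30.

30


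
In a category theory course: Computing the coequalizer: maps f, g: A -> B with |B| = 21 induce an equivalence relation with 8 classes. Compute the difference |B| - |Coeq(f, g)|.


The coequalizer Coeq(f, g) = B / ~ has one element per equivalence class.
|B| = 21, |Coeq(f, g)| = 8.
|B| - |Coeq(f, g)| = 21 - 8 = 13.

13


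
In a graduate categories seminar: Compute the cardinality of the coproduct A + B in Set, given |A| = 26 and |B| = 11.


In Set, the coproduct A + B is the disjoint union.
|A + B| = |A| + |B| = 26 + 11 = 37

37


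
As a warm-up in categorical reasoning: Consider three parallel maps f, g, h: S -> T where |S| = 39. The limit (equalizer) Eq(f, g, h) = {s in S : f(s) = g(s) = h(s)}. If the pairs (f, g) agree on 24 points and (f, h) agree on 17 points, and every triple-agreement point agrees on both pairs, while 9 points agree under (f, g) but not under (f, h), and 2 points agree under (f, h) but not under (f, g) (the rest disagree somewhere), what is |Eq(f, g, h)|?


Eq(f, g, h) is the triple-agreement set: points in S where all three
maps take the same value. Using inclusion-exclusion on the pairwise data:
Pair (f, g) agrees on 24 points; pair (f, h) on 17 points.
Points agreeing under (f, g) but not (f, h) = 9; under (f, h) but not (f, g) = 2.
Triple-agreement = agreement-in-(f, g) minus points that agree under (f, g) but not (f, h):
|Eq(f, g, h)| = 24 - 9 = 15
(cross-check via (f, h): 17 - 2 = 15.)

15


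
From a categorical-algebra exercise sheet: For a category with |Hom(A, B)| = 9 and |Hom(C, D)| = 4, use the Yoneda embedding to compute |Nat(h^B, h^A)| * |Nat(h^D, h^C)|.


By the Yoneda lemma, Nat(h^B, h^A) is isomorphic to Hom(A, B),
so |Nat(h^B, h^A)| = |Hom(A, B)| and |Nat(h^D, h^C)| = |Hom(C, D)|.
|Hom(A, B)| = 9, |Hom(C, D)| = 4.
|Nat(h^B, h^A) x Nat(h^D, h^C)| = 9 * 4 = 36

36


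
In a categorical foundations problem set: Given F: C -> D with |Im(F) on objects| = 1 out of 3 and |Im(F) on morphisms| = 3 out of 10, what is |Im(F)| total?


The image of F consists of distinct objects and distinct morphisms.
|Im(F)| on objects = 1
|Im(F)| on morphisms = 3
Total image cardinality = 1 + 3 = 4

4


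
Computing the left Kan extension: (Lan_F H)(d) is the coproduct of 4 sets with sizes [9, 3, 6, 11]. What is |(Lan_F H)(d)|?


Pointwise, the left Kan extension (Lan_F H)(d) is the colimit, indexed
by the comma category (F downarrow d), of H composed with the
projection (F downarrow d) -> C. Here that colimit is given
as a coproduct (disjoint union) of sets, so its cardinality is the
sum of the sizes of the summands.
Coproduct of sets with sizes: 9 + 3 + 6 + 11
= 29

29


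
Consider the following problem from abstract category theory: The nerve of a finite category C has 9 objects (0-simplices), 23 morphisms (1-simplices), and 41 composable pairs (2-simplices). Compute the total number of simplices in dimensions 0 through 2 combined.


The 2-skeleton of the nerve N(C) consists of simplices in dimensions 0, 1, 2:
  |N(C)_0| = 9 (objects)
  |N(C)_1| = 23 (morphisms)
  |N(C)_2| = 41 (composable pairs)
Total = 9 + 23 + 41 = 73

73


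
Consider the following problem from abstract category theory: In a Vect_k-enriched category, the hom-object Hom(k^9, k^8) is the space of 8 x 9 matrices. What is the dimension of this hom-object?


In Vect-enriched categories, Hom(k^n, k^m) is the space of m x n matrices.
dim(Hom(k^9, k^8)) = 8 * 9 = 72

72


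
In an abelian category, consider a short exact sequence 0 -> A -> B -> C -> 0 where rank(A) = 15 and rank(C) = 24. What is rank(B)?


For a short exact sequence 0 -> A -> B -> C -> 0,
rank is additive: rank(B) = rank(A) + rank(C).
rank(B) = 15 + 24 = 39

39


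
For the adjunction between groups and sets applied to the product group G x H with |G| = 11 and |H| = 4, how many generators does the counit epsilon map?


The counit epsilon_K: F(U(K)) -> K of the Free-Forgetful adjunction
maps |K| generators of F(U(K)) into K. For K = G x H (the product group),
|G x H| = |G| * |H|.
Total generators mapped = 11 * 4 = 44.

44


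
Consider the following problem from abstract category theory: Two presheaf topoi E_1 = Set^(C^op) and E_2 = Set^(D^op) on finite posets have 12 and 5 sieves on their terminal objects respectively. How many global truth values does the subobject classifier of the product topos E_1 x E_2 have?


In a product of presheaf topoi E_1 x E_2, the subobject classifier
is Omega = Omega_1 x Omega_2 (componentwise), so
|Omega(top)| = |Omega_1(top_1)| * |Omega_2(top_2)|.
= 12 * 5 = 60.

60


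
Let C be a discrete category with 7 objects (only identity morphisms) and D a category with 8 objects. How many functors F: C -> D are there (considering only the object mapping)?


A functor from a discrete category C to D is determined by
where each object maps. Each of the 7 objects of C can map
to any of the 8 objects of D independently.
Number of functors = 8^7 = 2097152

2097152


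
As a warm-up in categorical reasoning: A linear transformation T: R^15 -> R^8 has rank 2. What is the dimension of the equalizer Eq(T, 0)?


The equalizer of f and the zero map is ker(f).
By the rank-nullity theorem: dim(ker(f)) = dim(domain) - rank(f).
dim(ker(f)) = 15 - 2 = 13

13


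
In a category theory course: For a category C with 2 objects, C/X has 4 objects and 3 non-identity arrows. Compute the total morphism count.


In the slice category C/X, objects are morphisms to X.
Identity morphisms: 4 (one per object of C/X).
Non-identity morphisms: 3.
Total = 4 + 3 = 7

7


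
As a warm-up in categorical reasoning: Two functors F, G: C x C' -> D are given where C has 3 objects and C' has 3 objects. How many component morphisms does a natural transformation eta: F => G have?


A natural transformation eta: F => G assigns one component morphism per
object of the domain category.
The domain is the product category C x C', so
|Ob(C x C')| = |Ob(C)| * |Ob(C')| = 3 * 3 = 9.
Therefore eta has 9 component morphisms.

9


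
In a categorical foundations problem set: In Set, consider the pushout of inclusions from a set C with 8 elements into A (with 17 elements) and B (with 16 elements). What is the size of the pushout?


The pushout A +_C B identifies the images of C in A and B.
|A +_C B| = |A| + |B| - |C| (for injections).
= 17 + 16 - 8 = 25

25


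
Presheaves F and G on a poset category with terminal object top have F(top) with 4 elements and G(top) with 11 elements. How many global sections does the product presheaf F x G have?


Global sections of a presheaf on a poset with terminal top satisfy
Gamma(H) ~ H(top). Presheaves admit pointwise products, so
(F x G)(top) = F(top) x G(top) (Cartesian product).
|Gamma(F x G)| = |F(top)| * |G(top)| = 4 * 11 = 44.

44


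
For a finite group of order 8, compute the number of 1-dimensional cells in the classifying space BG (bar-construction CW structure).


In the bar-construction CW model of BG, the n-cells are indexed by
n-tuples [g_1|...|g_n] of non-identity elements of G (degenerate
simplices with some g_i = e do not contribute cells), so there are
(|G| - 1)^n n-cells.
For dim = 1 with |G| = 8:
cells = (8 - 1)^1 = 7^1 = 7

7


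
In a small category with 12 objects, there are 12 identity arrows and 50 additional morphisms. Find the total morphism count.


Each object has an identity morphism, giving 12 identities.
Adding the 50 non-identity morphisms:
Total = 12 + 50 = 62

62


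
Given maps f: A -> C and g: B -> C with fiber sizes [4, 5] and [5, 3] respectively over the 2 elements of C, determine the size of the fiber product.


The pullback A x_C B consists of pairs (a, b) with f(a) = g(b).
For each element c in C, the fiber product has |f^-1(c)| * |g^-1(c)| elements.
Summing over C: 4 * 5 + 5 * 3
= 20 + 15 = 35

35


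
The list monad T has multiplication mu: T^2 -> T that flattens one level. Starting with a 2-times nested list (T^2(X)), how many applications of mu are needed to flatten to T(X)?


Each application of mu: T^2 -> T removes one layer of nesting.
Starting at depth 2 (i.e., T^2(X)), we need to reach T(X).
Number of mu applications = 2 - 1 = 1

1


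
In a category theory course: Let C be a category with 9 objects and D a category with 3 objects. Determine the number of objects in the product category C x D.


The product category C x D has objects that are pairs (c, d).
Number of pairs = |Ob(C)| * |Ob(D)| = 9 * 3 = 27

27


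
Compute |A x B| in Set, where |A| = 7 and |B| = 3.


In Set, the product A x B is the Cartesian product.
By the universal property, |A x B| = |A| * |B|.
|A x B| = 7 * 3 = 21

21


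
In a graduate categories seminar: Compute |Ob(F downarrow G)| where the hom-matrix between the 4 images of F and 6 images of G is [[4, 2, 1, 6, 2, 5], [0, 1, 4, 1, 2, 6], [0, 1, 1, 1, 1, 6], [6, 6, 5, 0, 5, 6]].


Objects of (F downarrow G) are triples (a, b, h: F(a)->G(b)).
The count equals the sum of all entries in the hom-matrix.
sum(row 0) = 20
sum(row 1) = 14
sum(row 2) = 10
sum(row 3) = 28
Grand total = 72

72


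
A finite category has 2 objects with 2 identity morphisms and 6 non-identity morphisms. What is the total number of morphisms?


Each object has an identity morphism, giving 2 identities.
Adding the 6 non-identity morphisms:
Total = 2 + 6 = 8

8


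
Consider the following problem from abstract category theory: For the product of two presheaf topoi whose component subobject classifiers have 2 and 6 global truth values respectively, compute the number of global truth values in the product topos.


In a product of presheaf topoi E_1 x E_2, the subobject classifier
is Omega = Omega_1 x Omega_2 (componentwise), so
|Omega(top)| = |Omega_1(top_1)| * |Omega_2(top_2)|.
= 2 * 6 = 12.

12


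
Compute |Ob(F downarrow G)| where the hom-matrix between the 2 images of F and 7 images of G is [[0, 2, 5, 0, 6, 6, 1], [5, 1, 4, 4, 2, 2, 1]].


Objects of (F downarrow G) are triples (a, b, h: F(a)->G(b)).
The count equals the sum of all entries in the hom-matrix.
sum(row 0) = 20
sum(row 1) = 19
Grand total = 39

39


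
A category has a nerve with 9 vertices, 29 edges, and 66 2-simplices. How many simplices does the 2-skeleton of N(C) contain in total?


The 2-skeleton of the nerve N(C) consists of simplices in dimensions 0, 1, 2:
  |N(C)_0| = 9 (objects)
  |N(C)_1| = 29 (morphisms)
  |N(C)_2| = 66 (composable pairs)
Total = 9 + 29 + 66 = 104

104


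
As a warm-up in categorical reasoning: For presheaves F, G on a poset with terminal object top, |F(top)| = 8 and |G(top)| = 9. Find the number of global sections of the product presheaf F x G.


Global sections of a presheaf on a poset with terminal top satisfy
Gamma(H) ~ H(top). Presheaves admit pointwise products, so
(F x G)(top) = F(top) x G(top) (Cartesian product).
|Gamma(F x G)| = |F(top)| * |G(top)| = 8 * 9 = 72.

72


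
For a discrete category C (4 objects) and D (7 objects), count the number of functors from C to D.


A functor from a discrete category C to D is determined by
where each object maps. Each of the 4 objects of C can map
to any of the 7 objects of D independently.
Number of functors = 7^4 = 2401

2401


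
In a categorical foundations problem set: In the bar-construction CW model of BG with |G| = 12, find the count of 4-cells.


In the bar-construction CW model of BG, the n-cells are indexed by
n-tuples [g_1|...|g_n] of non-identity elements of G (degenerate
simplices with some g_i = e do not contribute cells), so there are
(|G| - 1)^n n-cells.
For dim = 4 with |G| = 12:
cells = (12 - 1)^4 = 11^4 = 14641

14641


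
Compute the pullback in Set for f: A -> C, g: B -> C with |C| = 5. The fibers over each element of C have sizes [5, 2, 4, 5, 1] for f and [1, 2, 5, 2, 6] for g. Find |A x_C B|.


The pullback A x_C B consists of pairs (a, b) with f(a) = g(b).
For each element c in C, the fiber product has |f^-1(c)| * |g^-1(c)| elements.
Summing over C: 5 * 1 + 2 * 2 + 4 * 5 + 5 * 2 + 1 * 6
= 5 + 4 + 20 + 10 + 6 = 45

45


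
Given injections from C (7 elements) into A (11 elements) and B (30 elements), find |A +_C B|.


The pushout A +_C B identifies the images of C in A and B.
|A +_C B| = |A| + |B| - |C| (for injections).
= 11 + 30 - 7 = 34

34


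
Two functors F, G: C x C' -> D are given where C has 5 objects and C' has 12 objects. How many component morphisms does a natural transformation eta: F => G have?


A natural transformation eta: F => G assigns one component morphism per
object of the domain category.
The domain is the product category C x C', so
|Ob(C x C')| = |Ob(C)| * |Ob(C')| = 5 * 12 = 60.
Therefore eta has 60 component morphisms.

60


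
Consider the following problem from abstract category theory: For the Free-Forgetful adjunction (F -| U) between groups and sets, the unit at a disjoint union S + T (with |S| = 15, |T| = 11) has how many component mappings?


The unit eta_X: X -> U(F(X)) of the Free-Forgetful adjunction
maps each element of X to a generator of F(X). For X = S + T (disjoint
union in Set), |S + T| = |S| + |T|.
Total mappings = 15 + 11 = 26.

26


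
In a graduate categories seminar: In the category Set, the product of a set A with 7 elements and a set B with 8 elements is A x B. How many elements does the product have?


In Set, the product A x B is the Cartesian product.
By the universal property, |A x B| = |A| * |B|.
|A x B| = 7 * 8 = 56

56


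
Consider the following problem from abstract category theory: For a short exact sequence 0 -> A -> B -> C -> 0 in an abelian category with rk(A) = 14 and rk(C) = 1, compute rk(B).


For a short exact sequence 0 -> A -> B -> C -> 0,
rank is additive: rank(B) = rank(A) + rank(C).
rank(B) = 14 + 1 = 15

15


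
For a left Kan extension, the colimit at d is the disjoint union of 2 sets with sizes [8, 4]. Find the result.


Pointwise, the left Kan extension (Lan_F H)(d) is the colimit, indexed
by the comma category (F downarrow d), of H composed with the
projection (F downarrow d) -> C. Here that colimit is given
as a coproduct (disjoint union) of sets, so its cardinality is the
sum of the sizes of the summands.
Coproduct of sets with sizes: 8 + 4
= 12

12


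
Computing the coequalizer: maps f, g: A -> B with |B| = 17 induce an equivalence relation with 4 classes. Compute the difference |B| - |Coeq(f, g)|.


The coequalizer Coeq(f, g) = B / ~ has one element per equivalence class.
|B| = 17, |Coeq(f, g)| = 4.
|B| - |Coeq(f, g)| = 17 - 4 = 13.

13
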